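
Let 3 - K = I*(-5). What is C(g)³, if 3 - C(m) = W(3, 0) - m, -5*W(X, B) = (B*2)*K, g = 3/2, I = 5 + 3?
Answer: 729/8 ≈ 91.125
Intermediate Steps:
I = 8
g = 3/2 (g = 3*(½) = 3/2 ≈ 1.5000)
K = 43 (K = 3 - 8*(-5) = 3 - 1*(-40) = 3 + 40 = 43)
W(X, B) = -86*B/5 (W(X, B) = -B*2*43/5 = -2*B*43/5 = -86*B/5)
C(m) = 3 + m (C(m) = 3 - (-86/5*0 - m) = 3 - (0 - m) = 3 - (-1)*m = 3 + m)
C(g)³ = (3 + 3/2)³ = (9/2)³ = 729/8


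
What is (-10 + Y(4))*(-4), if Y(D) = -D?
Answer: 56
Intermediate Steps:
(-10 + Y(4))*(-4) = (-10 - 1*4)*(-4) = (-10 - 4)*(-4) = -14*(-4) = 56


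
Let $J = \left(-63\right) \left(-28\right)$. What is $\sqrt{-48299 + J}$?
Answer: $i \sqrt{46535} \approx 215.72 i$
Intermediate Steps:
$J = 1764$
$\sqrt{-48299 + J} = \sqrt{-48299 + 1764} = \sqrt{-46535} = i \sqrt{46535}$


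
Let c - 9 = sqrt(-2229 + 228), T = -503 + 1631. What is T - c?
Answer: 1119 - I*sqrt(2001) ≈ 1119.0 - 44.733*I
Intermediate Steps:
T = 1128
c = 9 + I*sqrt(2001) (c = 9 + sqrt(-2229 + 228) = 9 + sqrt(-2001) = 9 + I*sqrt(2001) ≈ 9.0 + 44.733*I)
T - c = 1128 - (9 + I*sqrt(2001)) = 1128 + (-9 - I*sqrt(2001)) = 1119 - I*sqrt(2001)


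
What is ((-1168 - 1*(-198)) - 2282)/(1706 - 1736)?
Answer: 542/5 ≈ 108.40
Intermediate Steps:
((-1168 - 1*(-198)) - 2282)/(1706 - 1736) = ((-1168 + 198) - 2282)/(-30) = (-970 - 2282)*(-1/30) = -3252*(-1/30) = 542/5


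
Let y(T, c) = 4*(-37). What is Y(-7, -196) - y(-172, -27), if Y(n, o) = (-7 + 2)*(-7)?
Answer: 183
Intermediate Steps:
y(T, c) = -148
Y(n, o) = 35 (Y(n, o) = -5*(-7) = 35)
Y(-7, -196) - y(-172, -27) = 35 - 1*(-148) = 35 + 148 = 183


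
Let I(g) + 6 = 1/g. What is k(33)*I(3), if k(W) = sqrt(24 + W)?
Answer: -17*sqrt(57)/3 ≈ -42.782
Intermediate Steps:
I(g) = -6 + 1/g
k(33)*I(3) = sqrt(24 + 33)*(-6 + 1/3) = sqrt(57)*(-6 + 1/3) = sqrt(57)*(-17/3) = -17*sqrt(57)/3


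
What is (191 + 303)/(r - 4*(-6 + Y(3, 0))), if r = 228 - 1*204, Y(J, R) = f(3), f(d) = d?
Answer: 247/18 ≈ 13.722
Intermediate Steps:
Y(J, R) = 3
r = 24 (r = 228 - 204 = 24)
(191 + 303)/(r - 4*(-6 + Y(3, 0))) = (191 + 303)/(24 - 4*(-6 + 3)) = 494/(24 - 4*(-3)) = 494/(24 + 12) = 494/36 = 494*(1/36) = 247/18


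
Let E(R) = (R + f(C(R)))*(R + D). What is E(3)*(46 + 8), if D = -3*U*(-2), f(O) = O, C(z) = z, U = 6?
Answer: 12636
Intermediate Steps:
D = 36 (D = -3*6*(-2) = -18*(-2) = 36)
E(R) = 2*R*(36 + R) (E(R) = (R + R)*(R + 36) = (2*R)*(36 + R) = 2*R*(36 + R))
E(3)*(46 + 8) = (2*3*(36 + 3))*(46 + 8) = (2*3*39)*54 = 234*54 = 12636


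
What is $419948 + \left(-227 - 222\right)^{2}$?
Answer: $621549$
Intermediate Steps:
$419948 + \left(-227 - 222\right)^{2} = 419948 + \left(-449\right)^{2} = 419948 + 201601 = 621549$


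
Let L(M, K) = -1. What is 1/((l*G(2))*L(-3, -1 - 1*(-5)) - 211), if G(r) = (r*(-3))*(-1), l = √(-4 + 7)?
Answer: -211/44413 + 6*√3/44413 ≈ -0.0045169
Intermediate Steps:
l = √3 ≈ 1.7320
G(r) = 3*r (G(r) = -3*r*(-1) = 3*r)
1/((l*G(2))*L(-3, -1 - 1*(-5)) - 211) = 1/((√3*(3*2))*(-1) - 211) = 1/((√3*6)*(-1) - 211) = 1/((6*√3)*(-1) - 211) = 1/(-6*√3 - 211) = 1/(-211 - 6*√3)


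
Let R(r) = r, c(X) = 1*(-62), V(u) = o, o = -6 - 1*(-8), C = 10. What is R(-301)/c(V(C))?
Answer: 301/62 ≈ 4.8548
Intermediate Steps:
o = 2 (o = -6 + 8 = 2)
V(u) = 2
c(X) = -62
R(-301)/c(V(C)) = -301/(-62) = -301*(-1/62) = 301/62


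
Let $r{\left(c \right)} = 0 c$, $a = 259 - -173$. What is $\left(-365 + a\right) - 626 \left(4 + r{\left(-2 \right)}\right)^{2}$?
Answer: $-9949$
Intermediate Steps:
$a = 432$ ($a = 259 + 173 = 432$)
$r{\left(c \right)} = 0$
$\left(-365 + a\right) - 626 \left(4 + r{\left(-2 \right)}\right)^{2} = \left(-365 + 432\right) - 626 \left(4 + 0\right)^{2} = 67 - 626 \cdot 4^{2} = 67 - 10016 = -9949$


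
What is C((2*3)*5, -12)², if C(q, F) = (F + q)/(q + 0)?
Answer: 9/25 ≈ 0.36000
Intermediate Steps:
C(q, F) = (F + q)/q
C((2*3)*5, -12)² = ((-12 + (2*3)*5)/(((2*3)*5)))² = ((-12 + 6*5)/((6*5)))² = ((-12 + 30)/30)² = ((1/30)*18)² = (⅗)² = 9/25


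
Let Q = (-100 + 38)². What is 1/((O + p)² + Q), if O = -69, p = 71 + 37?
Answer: 1/5365 ≈ 0.00018639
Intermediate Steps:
p = 108
Q = 3844 (Q = (-62)² = 3844)
1/((O + p)² + Q) = 1/((-69 + 108)² + 3844) = 1/(39² + 3844) = 1/(1521 + 3844) = 1/5365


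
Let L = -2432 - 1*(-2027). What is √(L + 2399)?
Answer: √1994 ≈ 44.654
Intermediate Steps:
L = -405 (L = -2432 + 2027 = -405)
√(L + 2399) = √(-405 + 2399) = √1994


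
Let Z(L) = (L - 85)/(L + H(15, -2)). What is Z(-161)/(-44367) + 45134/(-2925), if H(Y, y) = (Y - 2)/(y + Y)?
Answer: -10679811601/692125200 ≈ -15.430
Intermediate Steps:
H(Y, y) = (-2 + Y)/(Y + y)
Z(L) = (-85 + L)/(1 + L) (Z(L) = (L - 85)/(L + (-2 + 15)/(15 - 2)) = (-85 + L)/(L + 13/13) = (-85 + L)/(L + (1/13)*13) = (-85 + L)/(L + 1) = (-85 + L)/(1 + L))
Z(-161)/(-44367) + 45134/(-2925) = ((-85 - 161)/(1 - 161))/(-44367) + 45134/(-2925) = (-246/(-160))*(-1/44367) + 45134*(-1/2925) = -1/160*(-246)*(-1/44367) - 45134/2925 = (123/80)*(-1/44367) - 45134/2925 = -41/1183120 - 45134/2925 = -10679811601/692125200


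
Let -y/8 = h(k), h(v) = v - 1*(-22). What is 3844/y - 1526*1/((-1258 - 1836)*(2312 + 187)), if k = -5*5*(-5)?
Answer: -3610259/1104558 ≈ -3.2685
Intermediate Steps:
k = 125 (k = -25*(-5) = 125)
h(v) = 22 + v (h(v) = v + 22 = 22 + v)
y = -1176 (y = -8*(22 + 125) = -8*147 = -1176)
3844/y - 1526*1/((-1258 - 1836)*(2312 + 187)) = 3844/(-1176) - 1526*1/((-1258 - 1836)*(2312 + 187)) = 3844*(-1/1176) - 1526/(2499*(-3094)) = -961/294 - 1526/(-7731906) = -961/294 - 1526*(-1/7731906) = -961/294 + 109/552279 = -3610259/1104558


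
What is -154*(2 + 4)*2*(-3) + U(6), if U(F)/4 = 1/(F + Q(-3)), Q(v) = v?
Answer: 16636/3 ≈ 5545.3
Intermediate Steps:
U(F) = 4/(-3 + F) (U(F) = 4/(F - 3) = 4/(-3 + F))
-154*(2 + 4)*2*(-3) + U(6) = -154*(2 + 4)*2*(-3) + 4/(-3 + 6) = -154*6*2*(-3) + 4/3 = -1848*(-3) + 4*(1/3) = -154*(-36) + 4/3 = 5544 + 4/3 = 16636/3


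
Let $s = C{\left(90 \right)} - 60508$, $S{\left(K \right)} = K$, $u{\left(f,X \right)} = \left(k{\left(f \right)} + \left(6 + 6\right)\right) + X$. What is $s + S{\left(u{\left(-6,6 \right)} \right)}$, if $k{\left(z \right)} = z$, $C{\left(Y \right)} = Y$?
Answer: $-60406$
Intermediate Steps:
$u{\left(f,X \right)} = 12 + X + f$ ($u{\left(f,X \right)} = \left(f + \left(6 + 6\right)\right) + X = \left(f + 12\right) + X = \left(12 + f\right) + X = 12 + X + f$)
$s = -60418$ ($s = 90 - 60508 = -60418$)
$s + S{\left(u{\left(-6,6 \right)} \right)} = -60418 + \left(12 + 6 - 6\right) = -60418 + 12 = -60406$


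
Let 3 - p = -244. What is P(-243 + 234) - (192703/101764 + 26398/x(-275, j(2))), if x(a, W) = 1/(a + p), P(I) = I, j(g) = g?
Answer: 75217141437/101764 ≈ 7.3913e+5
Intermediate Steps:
p = 247 (p = 3 - 1*(-244) = 3 + 244 = 247)
x(a, W) = 1/(247 + a) (x(a, W) = 1/(a + 247) = 1/(247 + a))
P(-243 + 234) - (192703/101764 + 26398/x(-275, j(2))) = (-243 + 234) - (192703/101764 + 26398/(1/(247 - 275))) = -9 - (192703*(1/101764) + 26398/(1/(-28))) = -9 - (192703/101764 + 26398/(-1/28)) = -9 - (192703/101764 + 26398*(-28)) = -9 - (192703/101764 - 739144) = -9 - 1*(-75218057313/101764) = -9 + 75218057313/101764 = 75217141437/101764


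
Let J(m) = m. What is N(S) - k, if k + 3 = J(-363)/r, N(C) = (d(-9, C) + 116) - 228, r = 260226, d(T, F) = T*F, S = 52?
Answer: -50050013/86742 ≈ -577.00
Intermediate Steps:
d(T, F) = F*T
N(C) = -112 - 9*C (N(C) = (C*(-9) + 116) - 228 = (-9*C + 116) - 228 = (116 - 9*C) - 228 = -112 - 9*C)
k = -260347/86742 (k = -3 - 363/260226 = -3 - 363*1/260226 = -3 - 121/86742 = -260347/86742 ≈ -3.0014)
N(S) - k = (-112 - 9*52) - 1*(-260347/86742) = (-112 - 468) + 260347/86742 = -580 + 260347/86742 = -50050013/86742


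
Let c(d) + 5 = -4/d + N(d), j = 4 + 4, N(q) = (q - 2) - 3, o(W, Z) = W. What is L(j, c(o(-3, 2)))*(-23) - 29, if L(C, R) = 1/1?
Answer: -52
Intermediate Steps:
N(q) = -5 + q (N(q) = (-2 + q) - 3 = -5 + q)
j = 8
c(d) = -10 + d - 4/d (c(d) = -5 + (-4/d + (-5 + d)) = -5 + (-5 + d - 4/d) = -10 + d - 4/d)
L(C, R) = 1
L(j, c(o(-3, 2)))*(-23) - 29 = 1*(-23) - 29 = -23 - 29 = -52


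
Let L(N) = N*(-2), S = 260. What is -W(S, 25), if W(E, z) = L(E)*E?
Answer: 135200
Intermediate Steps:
L(N) = -2*N
W(E, z) = -2*E² (W(E, z) = (-2*E)*E = -2*E²)
-W(S, 25) = -(-2)*260² = -(-2)*67600 = -1*(-135200) = 135200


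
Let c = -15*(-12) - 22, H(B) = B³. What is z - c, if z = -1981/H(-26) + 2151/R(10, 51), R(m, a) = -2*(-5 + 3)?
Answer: 6676467/17576 ≈ 379.86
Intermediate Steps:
R(m, a) = 4 (R(m, a) = -2*(-2) = 4)
z = 9453475/17576 (z = -1981/((-26)³) + 2151/4 = -1981/(-17576) + 2151*(¼) = -1981*(-1/17576) + 2151/4 = 1981/17576 + 2151/4 = 9453475/17576 ≈ 537.86)
c = 158 (c = 180 - 22 = 158)
z - c = 9453475/17576 - 1*158 = 9453475/17576 - 158 = 6676467/17576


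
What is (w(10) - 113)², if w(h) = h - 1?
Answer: 10816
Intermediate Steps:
w(h) = -1 + h
(w(10) - 113)² = ((-1 + 10) - 113)² = (9 - 113)² = (-104)² = 10816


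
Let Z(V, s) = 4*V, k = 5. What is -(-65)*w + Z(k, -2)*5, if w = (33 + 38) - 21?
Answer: 3350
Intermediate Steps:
w = 50 (w = 71 - 21 = 50)
-(-65)*w + Z(k, -2)*5 = -(-65)*50 + (4*5)*5 = -65*(-50) + 20*5 = 3250 + 100 = 3350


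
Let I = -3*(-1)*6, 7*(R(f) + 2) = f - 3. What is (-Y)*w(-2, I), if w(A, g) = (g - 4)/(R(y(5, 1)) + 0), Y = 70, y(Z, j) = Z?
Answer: 1715/3 ≈ 571.67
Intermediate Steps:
R(f) = -17/7 + f/7 (R(f) = -2 + (f - 3)/7 = -2 + (-3 + f)/7 = -2 + (-3/7 + f/7) = -17/7 + f/7)
I = 18 (I = 3*6 = 18)
w(A, g) = 7/3 - 7*g/12 (w(A, g) = (g - 4)/((-17/7 + (1/7)*5) + 0) = (-4 + g)/((-17/7 + 5/7) + 0) = (-4 + g)/(-12/7 + 0) = (-4 + g)/(-12/7) = (-4 + g)*(-7/12) = 7/3 - 7*g/12)
(-Y)*w(-2, I) = (-1*70)*(7/3 - 7/12*18) = -70*(7/3 - 21/2) = -70*(-49/6) = 1715/3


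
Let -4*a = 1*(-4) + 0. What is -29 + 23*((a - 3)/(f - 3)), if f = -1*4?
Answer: -157/7 ≈ -22.429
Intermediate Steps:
a = 1 (a = -(1*(-4) + 0)/4 = -(-4 + 0)/4 = -1/4*(-4) = 1)
f = -4
-29 + 23*((a - 3)/(f - 3)) = -29 + 23*((1 - 3)/(-4 - 3)) = -29 + 23*(-2/(-7)) = -29 + 23*(-2*(-1/7)) = -29 + 23*(2/7) = -29 + 46/7 = -157/7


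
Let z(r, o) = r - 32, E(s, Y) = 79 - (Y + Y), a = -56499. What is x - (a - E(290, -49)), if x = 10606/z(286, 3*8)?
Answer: 7203155/127 ≈ 56718.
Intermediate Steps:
E(s, Y) = 79 - 2*Y
z(r, o) = -32 + r
x = 5303/127 (x = 10606/(-32 + 286) = 10606/254 = 10606*(1/254) = 5303/127 ≈ 41.756)
x - (a - E(290, -49)) = 5303/127 - (-56499 - (79 - 2*(-49))) = 5303/127 - (-56499 - (79 + 98)) = 5303/127 - (-56499 - 1*177) = 5303/127 - (-56499 - 177) = 5303/127 - 1*(-56676) = 5303/127 + 56676 = 7203155/127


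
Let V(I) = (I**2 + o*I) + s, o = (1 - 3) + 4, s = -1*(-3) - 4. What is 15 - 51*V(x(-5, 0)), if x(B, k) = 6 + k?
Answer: -2382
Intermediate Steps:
s = -1 (s = 3 - 4 = -1)
o = 2 (o = -2 + 4 = 2)
V(I) = -1 + I**2 + 2*I (V(I) = (I**2 + 2*I) - 1 = -1 + I**2 + 2*I)
15 - 51*V(x(-5, 0)) = 15 - 51*(-1 + (6 + 0)**2 + 2*(6 + 0)) = 15 - 51*(-1 + 6**2 + 2*6) = 15 - 51*(-1 + 36 + 12) = 15 - 51*47 = 15 - 2397 = -2382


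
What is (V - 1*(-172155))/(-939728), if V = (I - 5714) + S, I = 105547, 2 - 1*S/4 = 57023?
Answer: -2744/58733 ≈ -0.046720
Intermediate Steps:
S = -228084 (S = 8 - 4*57023 = 8 - 228092 = -228084)
V = -128251 (V = (105547 - 5714) - 228084 = 99833 - 228084 = -128251)
(V - 1*(-172155))/(-939728) = (-128251 - 1*(-172155))/(-939728) = (-128251 + 172155)*(-1/939728) = 43904*(-1/939728) = -2744/58733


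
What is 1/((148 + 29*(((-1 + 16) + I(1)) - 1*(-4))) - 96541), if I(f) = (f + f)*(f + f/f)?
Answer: -1/95726 ≈ -1.0446e-5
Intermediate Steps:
I(f) = 2*f*(1 + f) (I(f) = (2*f)*(f + 1) = (2*f)*(1 + f) = 2*f*(1 + f))
1/((148 + 29*(((-1 + 16) + I(1)) - 1*(-4))) - 96541) = 1/((148 + 29*(((-1 + 16) + 2*1*(1 + 1)) - 1*(-4))) - 96541) = 1/((148 + 29*((15 + 2*1*2) + 4)) - 96541) = 1/((148 + 29*((15 + 4) + 4)) - 96541) = 1/((148 + 29*(19 + 4)) - 96541) = 1/((148 + 29*23) - 96541) = 1/((148 + 667) - 96541) = 1/(815 - 96541) = 1/(-95726) = -1/95726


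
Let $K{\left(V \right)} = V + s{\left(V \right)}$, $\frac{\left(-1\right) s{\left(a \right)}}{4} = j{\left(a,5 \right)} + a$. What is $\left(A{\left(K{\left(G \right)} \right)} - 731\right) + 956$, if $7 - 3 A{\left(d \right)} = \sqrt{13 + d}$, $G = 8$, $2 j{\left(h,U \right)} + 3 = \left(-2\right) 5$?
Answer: $\frac{682}{3} - \frac{\sqrt{15}}{3} \approx 226.04$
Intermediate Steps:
$j{\left(h,U \right)} = - \frac{13}{2}$ ($j{\left(h,U \right)} = - \frac{3}{2} + \frac{\left(-2\right) 5}{2} = - \frac{3}{2} + \frac{1}{2} \left(-10\right) = - \frac{3}{2} - 5 = - \frac{13}{2}$)
$s{\left(a \right)} = 26 - 4 a$ ($s{\left(a \right)} = - 4 \left(- \frac{13}{2} + a\right) = 26 - 4 a$)
$K{\left(V \right)} = 26 - 3 V$ ($K{\left(V \right)} = V - \left(-26 + 4 V\right) = 26 - 3 V$)
$A{\left(d \right)} = \frac{7}{3} - \frac{\sqrt{13 + d}}{3}$
$\left(A{\left(K{\left(G \right)} \right)} - 731\right) + 956 = \left(\left(\frac{7}{3} - \frac{\sqrt{13 + \left(26 - 24\right)}}{3}\right) - 731\right) + 956 = \left(\left(\frac{7}{3} - \frac{\sqrt{13 + 2}}{3}\right) - 731\right) + 956 = \left(\left(\frac{7}{3} - \frac{\sqrt{15}}{3}\right) - 731\right) + 956 = \left(- \frac{2186}{3} - \frac{\sqrt{15}}{3}\right) + 956 = \frac{682}{3} - \frac{\sqrt{15}}{3}$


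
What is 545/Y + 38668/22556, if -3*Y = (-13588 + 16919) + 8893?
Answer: 108949643/68931136 ≈ 1.5806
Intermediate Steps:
Y = -12224/3 (Y = -((-13588 + 16919) + 8893)/3 = -(3331 + 8893)/3 = -⅓*12224 = -12224/3 ≈ -4074.7)
545/Y + 38668/22556 = 545/(-12224/3) + 38668/22556 = 545*(-3/12224) + 38668*(1/22556) = -1635/12224 + 9667/5639 = 108949643/68931136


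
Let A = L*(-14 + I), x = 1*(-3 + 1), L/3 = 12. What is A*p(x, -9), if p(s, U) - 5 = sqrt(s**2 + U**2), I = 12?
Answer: -360 - 72*sqrt(85) ≈ -1023.8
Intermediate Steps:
L = 36 (L = 3*12 = 36)
x = -2 (x = 1*(-2) = -2)
p(s, U) = 5 + sqrt(U**2 + s**2) (p(s, U) = 5 + sqrt(s**2 + U**2) = 5 + sqrt(U**2 + s**2))
A = -72 (A = 36*(-14 + 12) = 36*(-2) = -72)
A*p(x, -9) = -72*(5 + sqrt((-9)**2 + (-2)**2)) = -72*(5 + sqrt(81 + 4)) = -72*(5 + sqrt(85)) = -360 - 72*sqrt(85)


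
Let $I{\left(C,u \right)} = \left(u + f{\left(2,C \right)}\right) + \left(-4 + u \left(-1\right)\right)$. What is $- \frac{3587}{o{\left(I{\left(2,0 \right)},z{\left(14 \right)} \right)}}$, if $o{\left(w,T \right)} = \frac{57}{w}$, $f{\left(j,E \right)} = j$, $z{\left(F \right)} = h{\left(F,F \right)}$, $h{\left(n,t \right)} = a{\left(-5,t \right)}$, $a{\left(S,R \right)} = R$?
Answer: $\frac{7174}{57} \approx 125.86$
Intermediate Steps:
$h{\left(n,t \right)} = t$
$z{\left(F \right)} = F$
$I{\left(C,u \right)} = -2$ ($I{\left(C,u \right)} = \left(u + 2\right) + \left(-4 + u \left(-1\right)\right) = \left(2 + u\right) - \left(4 + u\right) = -2$)
$- \frac{3587}{o{\left(I{\left(2,0 \right)},z{\left(14 \right)} \right)}} = - \frac{3587}{57 \frac{1}{-2}} = - \frac{3587}{57 \left(- \frac{1}{2}\right)} = - \frac{3587}{- \frac{57}{2}} = \left(-3587\right) \left(- \frac{2}{57}\right) = \frac{7174}{57}$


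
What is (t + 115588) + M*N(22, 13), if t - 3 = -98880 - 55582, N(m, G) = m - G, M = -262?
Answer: -41229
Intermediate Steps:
t = -154459 (t = 3 + (-98880 - 55582) = 3 - 154462 = -154459)
(t + 115588) + M*N(22, 13) = (-154459 + 115588) - 262*(22 - 1*13) = -38871 - 262*(22 - 13) = -38871 - 262*9 = -38871 - 2358 = -41229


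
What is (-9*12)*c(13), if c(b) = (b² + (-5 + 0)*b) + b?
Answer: -12636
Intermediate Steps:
c(b) = b² - 4*b (c(b) = (b² - 5*b) + b = b² - 4*b)
(-9*12)*c(13) = (-9*12)*(13*(-4 + 13)) = -1404*9 = -108*117 = -12636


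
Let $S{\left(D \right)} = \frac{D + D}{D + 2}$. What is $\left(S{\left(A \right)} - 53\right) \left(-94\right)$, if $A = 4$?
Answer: $\frac{14570}{3} \approx 4856.7$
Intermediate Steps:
$S{\left(D \right)} = \frac{2 D}{2 + D}$
$\left(S{\left(A \right)} - 53\right) \left(-94\right) = \left(2 \cdot 4 \frac{1}{2 + 4} - 53\right) \left(-94\right) = \left(2 \cdot 4 \cdot \frac{1}{6} - 53\right) \left(-94\right) = \left(\frac{4}{3} - 53\right) \left(-94\right) = \left(- \frac{155}{3}\right) \left(-94\right) = \frac{14570}{3}$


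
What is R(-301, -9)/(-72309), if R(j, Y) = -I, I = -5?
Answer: -5/72309 ≈ -6.9148e-5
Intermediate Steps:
R(j, Y) = 5 (R(j, Y) = -1*(-5) = 5)
R(-301, -9)/(-72309) = 5/(-72309) = 5*(-1/72309) = -5/72309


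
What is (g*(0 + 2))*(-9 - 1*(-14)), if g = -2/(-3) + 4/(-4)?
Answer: -10/3 ≈ -3.3333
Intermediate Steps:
g = -⅓ (g = -2*(-⅓) + 4*(-¼) = ⅔ - 1 = -⅓ ≈ -0.33333)
(g*(0 + 2))*(-9 - 1*(-14)) = (-(0 + 2)/3)*(-9 - 1*(-14)) = (-⅓*2)*(-9 + 14) = -⅔*5 = -10/3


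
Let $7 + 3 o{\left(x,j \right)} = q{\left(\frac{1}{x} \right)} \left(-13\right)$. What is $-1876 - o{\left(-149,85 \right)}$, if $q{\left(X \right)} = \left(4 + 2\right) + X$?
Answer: $- \frac{825920}{447} \approx -1847.7$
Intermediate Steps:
$q{\left(X \right)} = 6 + X$
$o{\left(x,j \right)} = - \frac{85}{3} - \frac{13}{3 x}$ ($o{\left(x,j \right)} = - \frac{7}{3} + \frac{\left(6 + \frac{1}{x}\right) \left(-13\right)}{3} = - \frac{7}{3} + \frac{-78 - \frac{13}{x}}{3} = - \frac{7}{3} - \left(26 + \frac{13}{3 x}\right) = - \frac{85}{3} - \frac{13}{3 x}$)
$-1876 - o{\left(-149,85 \right)} = -1876 - \frac{-13 - -12665}{3 \left(-149\right)} = -1876 - \frac{1}{3} \left(- \frac{1}{149}\right) \left(-13 + 12665\right) = -1876 - \frac{1}{3} \left(- \frac{1}{149}\right) 12652 = -1876 - - \frac{12652}{447} = -1876 + \frac{12652}{447} = - \frac{825920}{447}$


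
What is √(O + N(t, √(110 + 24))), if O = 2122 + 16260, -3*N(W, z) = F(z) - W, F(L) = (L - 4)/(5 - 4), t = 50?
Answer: √(165600 - 3*√134)/3 ≈ 135.63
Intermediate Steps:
F(L) = -4 + L (F(L) = (-4 + L)/1 = (-4 + L)*1 = -4 + L)
N(W, z) = 4/3 - z/3 + W/3 (N(W, z) = -((-4 + z) - W)/3 = -(-4 + z - W)/3 = 4/3 - z/3 + W/3)
O = 18382
√(O + N(t, √(110 + 24))) = √(18382 + (4/3 - √(110 + 24)/3 + (⅓)*50)) = √(18382 + (4/3 - √134/3 + 50/3)) = √(18382 + (18 - √134/3)) = √(18400 - √134/3)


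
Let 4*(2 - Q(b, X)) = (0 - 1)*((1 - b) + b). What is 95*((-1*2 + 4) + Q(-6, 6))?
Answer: 1615/4 ≈ 403.75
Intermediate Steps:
Q(b, X) = 9/4 (Q(b, X) = 2 - (0 - 1)*((1 - b) + b)/4 = 2 - (-1)/4 = 2 - ¼*(-1) = 2 + ¼ = 9/4)
95*((-1*2 + 4) + Q(-6, 6)) = 95*((-1*2 + 4) + 9/4) = 95*((-2 + 4) + 9/4) = 95*(2 + 9/4) = 95*(17/4) = 1615/4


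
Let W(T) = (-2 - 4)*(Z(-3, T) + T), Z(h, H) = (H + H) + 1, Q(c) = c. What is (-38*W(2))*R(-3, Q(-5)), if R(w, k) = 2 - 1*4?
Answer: -3192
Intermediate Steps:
Z(h, H) = 1 + 2*H (Z(h, H) = 2*H + 1 = 1 + 2*H)
W(T) = -6 - 18*T (W(T) = (-2 - 4)*((1 + 2*T) + T) = -6*(1 + 3*T) = -6 - 18*T)
R(w, k) = -2 (R(w, k) = 2 - 4 = -2)
(-38*W(2))*R(-3, Q(-5)) = -38*(-6 - 18*2)*(-2) = -38*(-6 - 36)*(-2) = -38*(-42)*(-2) = 1596*(-2) = -3192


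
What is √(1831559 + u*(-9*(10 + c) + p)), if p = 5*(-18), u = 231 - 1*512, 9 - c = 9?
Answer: 7*√38411 ≈ 1371.9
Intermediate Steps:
c = 0 (c = 9 - 1*9 = 9 - 9 = 0)
u = -281 (u = 231 - 512 = -281)
p = -90
√(1831559 + u*(-9*(10 + c) + p)) = √(1831559 - 281*(-9*(10 + 0) - 90)) = √(1831559 - 281*(-9*10 - 90)) = √(1831559 - 281*(-90 - 90)) = √(1831559 - 281*(-180)) = √(1831559 + 50580) = √1882139 = 7*√38411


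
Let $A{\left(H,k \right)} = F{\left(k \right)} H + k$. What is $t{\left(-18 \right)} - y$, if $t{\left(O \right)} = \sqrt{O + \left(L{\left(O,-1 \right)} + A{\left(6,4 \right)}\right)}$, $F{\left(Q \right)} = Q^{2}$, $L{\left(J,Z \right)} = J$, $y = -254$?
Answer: $262$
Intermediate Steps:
$A{\left(H,k \right)} = k + H k^{2}$ ($A{\left(H,k \right)} = k^{2} H + k = H k^{2} + k = k + H k^{2}$)
$t{\left(O \right)} = \sqrt{100 + 2 O}$ ($t{\left(O \right)} = \sqrt{O + \left(O + 4 \left(1 + 6 \cdot 4\right)\right)} = \sqrt{O + \left(O + 4 \left(1 + 24\right)\right)} = \sqrt{O + \left(O + 4 \cdot 25\right)} = \sqrt{O + \left(O + 100\right)} = \sqrt{O + \left(100 + O\right)} = \sqrt{100 + 2 O}$)
$t{\left(-18 \right)} - y = \sqrt{100 + 2 \left(-18\right)} - -254 = \sqrt{100 - 36} + 254 = \sqrt{64} + 254 = 8 + 254 = 262$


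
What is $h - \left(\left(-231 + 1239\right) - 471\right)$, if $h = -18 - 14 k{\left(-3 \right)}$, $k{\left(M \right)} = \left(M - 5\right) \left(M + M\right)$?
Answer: $-1227$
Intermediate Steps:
$k{\left(M \right)} = 2 M \left(-5 + M\right)$ ($k{\left(M \right)} = \left(-5 + M\right) 2 M = 2 M \left(-5 + M\right)$)
$h = -690$ ($h = -18 - 14 \cdot 2 \left(-3\right) \left(-5 - 3\right) = -18 - 14 \cdot 2 \left(-3\right) \left(-8\right) = -18 - 672 = -690$)
$h - \left(\left(-231 + 1239\right) - 471\right) = -690 - \left(\left(-231 + 1239\right) - 471\right) = -690 - \left(1008 - 471\right) = -690 - 537 = -1227$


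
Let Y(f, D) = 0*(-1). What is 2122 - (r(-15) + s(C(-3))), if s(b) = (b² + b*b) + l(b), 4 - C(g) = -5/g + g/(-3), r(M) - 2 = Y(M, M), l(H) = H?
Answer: 19036/9 ≈ 2115.1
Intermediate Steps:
Y(f, D) = 0
r(M) = 2 (r(M) = 2 + 0 = 2)
C(g) = 4 + 5/g + g/3 (C(g) = 4 - (-5/g + g/(-3)) = 4 - (-5/g + g*(-⅓)) = 4 - (-5/g - g/3) = 4 + (5/g + g/3) = 4 + 5/g + g/3)
s(b) = b + 2*b² (s(b) = (b² + b*b) + b = (b² + b²) + b = 2*b² + b = b + 2*b²)
2122 - (r(-15) + s(C(-3))) = 2122 - (2 + (4 + 5/(-3) + (⅓)*(-3))*(1 + 2*(4 + 5/(-3) + (⅓)*(-3)))) = 2122 - (2 + (4 + 5*(-⅓) - 1)*(1 + 2*(4 + 5*(-⅓) - 1))) = 2122 - (2 + (4 - 5/3 - 1)*(1 + 2*(4 - 5/3 - 1))) = 2122 - (2 + 4*(1 + 2*(4/3))/3) = 2122 - (2 + 4*(1 + 8/3)/3) = 2122 - (2 + (4/3)*(11/3)) = 2122 - (2 + 44/9) = 2122 - 1*62/9 = 2122 - 62/9 = 19036/9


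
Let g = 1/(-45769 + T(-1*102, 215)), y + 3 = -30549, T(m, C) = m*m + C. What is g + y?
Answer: -1073902801/35150 ≈ -30552.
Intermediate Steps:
T(m, C) = C + m² (T(m, C) = m² + C = C + m²)
y = -30552 (y = -3 - 30549 = -30552)
g = -1/35150 (g = 1/(-45769 + (215 + (-1*102)²)) = 1/(-45769 + (215 + (-102)²)) = 1/(-45769 + (215 + 10404)) = 1/(-45769 + 10619) = 1/(-35150) = -1/35150 ≈ -2.8449e-5)
g + y = -1/35150 - 30552 = -1073902801/35150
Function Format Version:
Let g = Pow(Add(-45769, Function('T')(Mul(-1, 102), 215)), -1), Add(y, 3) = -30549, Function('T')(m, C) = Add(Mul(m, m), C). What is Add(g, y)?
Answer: Rational(-1073902801, 35150) ≈ -30552.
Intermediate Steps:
Function('T')(m, C) = Add(C, Pow(m, 2)) (Function('T')(m, C) = Add(Pow(m, 2), C) = Add(C, Pow(m, 2)))
y = -30552 (y = Add(-3, -30549) = -30552)
g = Rational(-1, 35150) (g = Pow(Add(-45769, Add(215, Pow(Mul(-1, 102), 2))), -1) = Pow(Add(-45769, Add(215, Pow(-102, 2))), -1) = Pow(Add(-45769, Add(215, 10404)), -1) = Pow(Add(-45769, 10619), -1) = Pow(-35150, -1) = Rational(-1, 35150) ≈ -2.8449e-5)
Add(g, y) = Add(Rational(-1, 35150), -30552) = Rational(-1073902801, 35150)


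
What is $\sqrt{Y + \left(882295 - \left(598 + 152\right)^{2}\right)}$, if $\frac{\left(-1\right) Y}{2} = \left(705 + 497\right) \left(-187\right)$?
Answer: $\sqrt{769343} \approx 877.12$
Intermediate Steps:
$Y = 449548$ ($Y = - 2 \left(705 + 497\right) \left(-187\right) = - 2 \cdot 1202 \left(-187\right) = \left(-2\right) \left(-224774\right) = 449548$)
$\sqrt{Y + \left(882295 - \left(598 + 152\right)^{2}\right)} = \sqrt{449548 + \left(882295 - \left(598 + 152\right)^{2}\right)} = \sqrt{449548 + \left(882295 - 750^{2}\right)} = \sqrt{449548 + \left(882295 - 562500\right)} = \sqrt{449548 + 319795} = \sqrt{769343}$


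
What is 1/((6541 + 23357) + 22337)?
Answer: 1/52235 ≈ 1.9144e-5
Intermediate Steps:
1/((6541 + 23357) + 22337) = 1/(29898 + 22337) = 1/52235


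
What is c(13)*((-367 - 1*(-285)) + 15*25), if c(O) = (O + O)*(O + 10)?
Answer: 175214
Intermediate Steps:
c(O) = 2*O*(10 + O) (c(O) = (2*O)*(10 + O) = 2*O*(10 + O))
c(13)*((-367 - 1*(-285)) + 15*25) = (2*13*(10 + 13))*((-367 - 1*(-285)) + 15*25) = (2*13*23)*((-367 + 285) + 375) = 598*(-82 + 375) = 598*293 = 175214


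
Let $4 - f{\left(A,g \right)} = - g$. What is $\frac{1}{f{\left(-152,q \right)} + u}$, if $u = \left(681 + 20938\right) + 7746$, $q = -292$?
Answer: $\frac{1}{29077} \approx 3.4391 \cdot 10^{-5}$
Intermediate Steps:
$u = 29365$ ($u = 21619 + 7746 = 29365$)
$f{\left(A,g \right)} = 4 + g$ ($f{\left(A,g \right)} = 4 - - g = 4 + g$)
$\frac{1}{f{\left(-152,q \right)} + u} = \frac{1}{\left(4 - 292\right) + 29365} = \frac{1}{-288 + 29365} = \frac{1}{29077}$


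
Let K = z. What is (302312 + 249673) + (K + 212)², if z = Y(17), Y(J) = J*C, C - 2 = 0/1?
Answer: 612501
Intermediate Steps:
C = 2 (C = 2 + 0/1 = 2 + 0*1 = 2 + 0 = 2)
Y(J) = 2*J (Y(J) = J*2 = 2*J)
z = 34 (z = 2*17 = 34)
K = 34
(302312 + 249673) + (K + 212)² = (302312 + 249673) + (34 + 212)² = 551985 + 246² = 551985 + 60516 = 612501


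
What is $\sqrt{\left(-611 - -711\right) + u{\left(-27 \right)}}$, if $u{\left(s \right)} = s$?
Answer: $\sqrt{73} \approx 8.544$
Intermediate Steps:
$\sqrt{\left(-611 - -711\right) + u{\left(-27 \right)}} = \sqrt{\left(-611 - -711\right) - 27} = \sqrt{\left(-611 + 711\right) - 27} = \sqrt{100 - 27} = \sqrt{73}$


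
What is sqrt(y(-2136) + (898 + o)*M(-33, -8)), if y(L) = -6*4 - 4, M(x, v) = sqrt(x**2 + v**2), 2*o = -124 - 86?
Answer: sqrt(-28 + 793*sqrt(1153)) ≈ 164.01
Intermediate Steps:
o = -105 (o = (-124 - 86)/2 = (1/2)*(-210) = -105)
M(x, v) = sqrt(v**2 + x**2)
y(L) = -28 (y(L) = -24 - 4 = -28)
sqrt(y(-2136) + (898 + o)*M(-33, -8)) = sqrt(-28 + (898 - 105)*sqrt((-8)**2 + (-33)**2)) = sqrt(-28 + 793*sqrt(64 + 1089)) = sqrt(-28 + 793*sqrt(1153))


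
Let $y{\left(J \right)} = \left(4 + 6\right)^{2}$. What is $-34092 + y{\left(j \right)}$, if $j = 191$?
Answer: $-33992$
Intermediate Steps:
$y{\left(J \right)} = 100$ ($y{\left(J \right)} = 10^{2} = 100$)
$-34092 + y{\left(j \right)} = -34092 + 100 = -33992$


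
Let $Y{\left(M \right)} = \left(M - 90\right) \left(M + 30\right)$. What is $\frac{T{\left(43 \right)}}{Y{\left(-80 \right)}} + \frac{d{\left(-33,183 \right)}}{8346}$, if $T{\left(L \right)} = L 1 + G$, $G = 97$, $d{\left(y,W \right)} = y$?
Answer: $\frac{14799}{1182350} \approx 0.012517$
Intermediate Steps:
$Y{\left(M \right)} = \left(-90 + M\right) \left(30 + M\right)$
$T{\left(L \right)} = 97 + L$ ($T{\left(L \right)} = L 1 + 97 = L + 97 = 97 + L$)
$\frac{T{\left(43 \right)}}{Y{\left(-80 \right)}} + \frac{d{\left(-33,183 \right)}}{8346} = \frac{97 + 43}{-2700 + \left(-80\right)^{2} - -4800} - \frac{33}{8346} = \frac{140}{-2700 + 6400 + 4800} - \frac{11}{2782} = \frac{140}{8500} - \frac{11}{2782} = 140 \cdot \frac{1}{8500} - \frac{11}{2782} = \frac{7}{425} - \frac{11}{2782} = \frac{14799}{1182350}$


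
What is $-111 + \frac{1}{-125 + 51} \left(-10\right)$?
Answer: $- \frac{4102}{37} \approx -110.86$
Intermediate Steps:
$-111 + \frac{1}{-125 + 51} \left(-10\right) = -111 + \frac{1}{-74} \left(-10\right) = -111 - - \frac{5}{37} = -111 + \frac{5}{37} = - \frac{4102}{37}$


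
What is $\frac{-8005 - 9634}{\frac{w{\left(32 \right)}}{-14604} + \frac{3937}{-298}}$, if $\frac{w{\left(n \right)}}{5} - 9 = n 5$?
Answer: $\frac{38382393444}{28873879} \approx 1329.3$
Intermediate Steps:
$w{\left(n \right)} = 45 + 25 n$ ($w{\left(n \right)} = 45 + 5 n 5 = 45 + 5 \cdot 5 n = 45 + 25 n$)
$\frac{-8005 - 9634}{\frac{w{\left(32 \right)}}{-14604} + \frac{3937}{-298}} = \frac{-8005 - 9634}{\frac{45 + 25 \cdot 32}{-14604} + \frac{3937}{-298}} = - \frac{17639}{\left(45 + 800\right) \left(- \frac{1}{14604}\right) + 3937 \left(- \frac{1}{298}\right)} = - \frac{17639}{845 \left(- \frac{1}{14604}\right) - \frac{3937}{298}} = - \frac{17639}{- \frac{845}{14604} - \frac{3937}{298}} = - \frac{17639}{- \frac{28873879}{2175996}} = \left(-17639\right) \left(- \frac{2175996}{28873879}\right) = \frac{38382393444}{28873879}$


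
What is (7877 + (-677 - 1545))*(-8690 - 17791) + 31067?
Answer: -149718988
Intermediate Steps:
(7877 + (-677 - 1545))*(-8690 - 17791) + 31067 = (7877 - 2222)*(-26481) + 31067 = 5655*(-26481) + 31067 = -149750055 + 31067 = -149718988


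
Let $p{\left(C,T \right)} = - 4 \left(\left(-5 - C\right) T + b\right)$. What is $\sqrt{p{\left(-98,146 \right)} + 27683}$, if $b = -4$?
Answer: $3 i \sqrt{2957} \approx 163.14 i$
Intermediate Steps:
$p{\left(C,T \right)} = 16 - 4 T \left(-5 - C\right)$ ($p{\left(C,T \right)} = - 4 \left(\left(-5 - C\right) T - 4\right) = - 4 \left(T \left(-5 - C\right) - 4\right) = - 4 \left(-4 + T \left(-5 - C\right)\right) = 16 - 4 T \left(-5 - C\right)$)
$\sqrt{p{\left(-98,146 \right)} + 27683} = \sqrt{\left(16 + 20 \cdot 146 + 4 \left(-98\right) 146\right) + 27683} = \sqrt{\left(16 + 2920 - 57232\right) + 27683} = \sqrt{-54296 + 27683} = \sqrt{-26613} = 3 i \sqrt{2957}$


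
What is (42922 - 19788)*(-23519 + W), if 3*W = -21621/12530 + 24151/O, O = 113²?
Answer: -130577328658837103/239993355 ≈ -5.4409e+8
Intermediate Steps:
O = 12769
W = 26533481/479986710 (W = (-21621/12530 + 24151/12769)/3 = (⅓)*(26533481/159995570) = 26533481/479986710 ≈ 0.055280)
(42922 - 19788)*(-23519 + W) = (42922 - 19788)*(-23519 + 26533481/479986710) = 23134*(-11288780899009/479986710) = -130577328658837103/239993355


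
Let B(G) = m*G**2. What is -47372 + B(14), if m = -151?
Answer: -76968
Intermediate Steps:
B(G) = -151*G**2
-47372 + B(14) = -47372 - 151*14**2 = -47372 - 151*196 = -47372 - 29596 = -76968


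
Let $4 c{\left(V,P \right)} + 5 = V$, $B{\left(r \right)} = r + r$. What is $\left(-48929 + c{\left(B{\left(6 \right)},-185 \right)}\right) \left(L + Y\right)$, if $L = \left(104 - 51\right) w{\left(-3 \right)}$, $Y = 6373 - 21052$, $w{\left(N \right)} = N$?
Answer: $\frac{1451965071}{2} \approx 7.2598 \cdot 10^{8}$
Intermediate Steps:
$B{\left(r \right)} = 2 r$
$c{\left(V,P \right)} = - \frac{5}{4} + \frac{V}{4}$
$Y = -14679$
$L = -159$ ($L = \left(104 - 51\right) \left(-3\right) = 53 \left(-3\right) = -159$)
$\left(-48929 + c{\left(B{\left(6 \right)},-185 \right)}\right) \left(L + Y\right) = \left(-48929 - \left(\frac{5}{4} - \frac{2 \cdot 6}{4}\right)\right) \left(-159 - 14679\right) = \left(-48929 + \left(- \frac{5}{4} + \frac{1}{4} \cdot 12\right)\right) \left(-14838\right) = \left(-48929 + \left(- \frac{5}{4} + 3\right)\right) \left(-14838\right) = \left(-48929 + \frac{7}{4}\right) \left(-14838\right) = \left(- \frac{195709}{4}\right) \left(-14838\right) = \frac{1451965071}{2}$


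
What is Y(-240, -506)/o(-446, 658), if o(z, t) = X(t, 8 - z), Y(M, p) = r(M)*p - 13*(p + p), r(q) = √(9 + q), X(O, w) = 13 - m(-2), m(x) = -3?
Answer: 3289/4 - 253*I*√231/8 ≈ 822.25 - 480.66*I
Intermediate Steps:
X(O, w) = 16 (X(O, w) = 13 - 1*(-3) = 13 + 3 = 16)
Y(M, p) = -26*p + p*√(9 + M) (Y(M, p) = √(9 + M)*p - 13*(p + p) = p*√(9 + M) - 26*p = -26*p + p*√(9 + M))
o(z, t) = 16
Y(-240, -506)/o(-446, 658) = -506*(-26 + √(9 - 240))/16 = -506*(-26 + √(-231))*(1/16) = -506*(-26 + I*√231)*(1/16) = (13156 - 506*I*√231)*(1/16) = 3289/4 - 253*I*√231/8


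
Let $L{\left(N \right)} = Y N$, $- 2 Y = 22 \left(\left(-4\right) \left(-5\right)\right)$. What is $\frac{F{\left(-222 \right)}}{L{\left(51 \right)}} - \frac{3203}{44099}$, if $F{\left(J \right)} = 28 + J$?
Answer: $- \frac{1244657}{22490490} \approx -0.055341$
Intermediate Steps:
$Y = -220$ ($Y = - \frac{22 \left(\left(-4\right) \left(-5\right)\right)}{2} = - \frac{22 \cdot 20}{2} = \left(- \frac{1}{2}\right) 440 = -220$)
$L{\left(N \right)} = - 220 N$
$\frac{F{\left(-222 \right)}}{L{\left(51 \right)}} - \frac{3203}{44099} = \frac{28 - 222}{\left(-220\right) 51} - \frac{3203}{44099} = - \frac{194}{-11220} - \frac{3203}{44099} = \left(-194\right) \left(- \frac{1}{11220}\right) - \frac{3203}{44099} = \frac{97}{5610} - \frac{3203}{44099} = - \frac{1244657}{22490490}$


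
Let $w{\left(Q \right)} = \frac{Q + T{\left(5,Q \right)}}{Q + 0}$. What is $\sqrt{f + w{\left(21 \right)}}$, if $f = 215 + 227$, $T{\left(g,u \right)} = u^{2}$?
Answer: $4 \sqrt{29} \approx 21.541$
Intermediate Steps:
$f = 442$
$w{\left(Q \right)} = \frac{Q + Q^{2}}{Q}$ ($w{\left(Q \right)} = \frac{Q + Q^{2}}{Q + 0} = \frac{Q + Q^{2}}{Q}$)
$\sqrt{f + w{\left(21 \right)}} = \sqrt{442 + \left(1 + 21\right)} = \sqrt{442 + 22} = \sqrt{464} = 4 \sqrt{29}$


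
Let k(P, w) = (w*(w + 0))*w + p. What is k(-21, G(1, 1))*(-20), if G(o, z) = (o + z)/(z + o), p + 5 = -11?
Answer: 300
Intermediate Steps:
p = -16 (p = -5 - 11 = -16)
G(o, z) = 1 (G(o, z) = (o + z)/(o + z) = 1)
k(P, w) = -16 + w**3 (k(P, w) = (w*(w + 0))*w - 16 = (w*w)*w - 16 = w**2*w - 16 = w**3 - 16 = -16 + w**3)
k(-21, G(1, 1))*(-20) = (-16 + 1**3)*(-20) = (-16 + 1)*(-20) = -15*(-20) = 300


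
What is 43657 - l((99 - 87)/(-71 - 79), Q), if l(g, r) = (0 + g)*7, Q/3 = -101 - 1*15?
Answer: 1091439/25 ≈ 43658.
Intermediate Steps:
Q = -348 (Q = 3*(-101 - 1*15) = 3*(-101 - 15) = 3*(-116) = -348)
l(g, r) = 7*g (l(g, r) = g*7 = 7*g)
43657 - l((99 - 87)/(-71 - 79), Q) = 43657 - 7*(99 - 87)/(-71 - 79) = 43657 - 7*12/(-150) = 43657 - 7*12*(-1/150) = 43657 - 7*(-2)/25 = 43657 - 1*(-14/25) = 43657 + 14/25 = 1091439/25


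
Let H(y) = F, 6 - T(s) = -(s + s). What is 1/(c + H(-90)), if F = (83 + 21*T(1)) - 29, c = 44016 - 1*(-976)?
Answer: 1/45214 ≈ 2.2117e-5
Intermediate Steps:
c = 44992 (c = 44016 + 976 = 44992)
T(s) = 6 + 2*s (T(s) = 6 - (-1)*(s + s) = 6 - (-1)*2*s = 6 - (-2)*s = 6 + 2*s)
F = 222 (F = (83 + 21*(6 + 2*1)) - 29 = (83 + 21*(6 + 2)) - 29 = (83 + 21*8) - 29 = (83 + 168) - 29 = 251 - 29 = 222)
H(y) = 222
1/(c + H(-90)) = 1/(44992 + 222) = 1/45214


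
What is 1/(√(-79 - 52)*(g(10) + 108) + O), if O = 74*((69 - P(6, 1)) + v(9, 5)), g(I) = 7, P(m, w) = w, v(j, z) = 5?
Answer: 5402/30914079 - 115*I*√131/30914079 ≈ 0.00017474 - 4.2577e-5*I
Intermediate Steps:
O = 5402 (O = 74*((69 - 1*1) + 5) = 74*((69 - 1) + 5) = 74*(68 + 5) = 74*73 = 5402)
1/(√(-79 - 52)*(g(10) + 108) + O) = 1/(√(-79 - 52)*(7 + 108) + 5402) = 1/(√(-131)*115 + 5402) = 1/((I*√131)*115 + 5402) = 1/(115*I*√131 + 5402) = 1/(5402 + 115*I*√131)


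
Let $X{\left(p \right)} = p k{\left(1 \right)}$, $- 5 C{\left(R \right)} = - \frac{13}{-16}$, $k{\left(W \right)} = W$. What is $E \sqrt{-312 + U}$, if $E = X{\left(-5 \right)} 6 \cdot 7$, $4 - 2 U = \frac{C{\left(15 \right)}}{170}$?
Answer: $- \frac{21 i \sqrt{143343779}}{68} \approx - 3697.4 i$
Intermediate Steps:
$C{\left(R \right)} = - \frac{13}{80}$ ($C{\left(R \right)} = - \frac{\left(-13\right) \frac{1}{-16}}{5} = - \frac{\left(-13\right) \left(- \frac{1}{16}\right)}{5} = \left(- \frac{1}{5}\right) \frac{13}{16} = - \frac{13}{80}$)
$X{\left(p \right)} = p$ ($X{\left(p \right)} = p 1 = p$)
$U = \frac{54413}{27200}$ ($U = 2 - \frac{\left(- \frac{13}{80}\right) \frac{1}{170}}{2} = 2 - - \frac{13}{27200} = 2 + \frac{13}{27200} = \frac{54413}{27200} \approx 2.0005$)
$E = -210$ ($E = \left(-5\right) 6 \cdot 7 = \left(-30\right) 7 = -210$)
$E \sqrt{-312 + U} = - 210 \sqrt{-312 + \frac{54413}{27200}} = - 210 \sqrt{- \frac{8431987}{27200}} = - 210 \frac{i \sqrt{143343779}}{680} = - \frac{21 i \sqrt{143343779}}{68}$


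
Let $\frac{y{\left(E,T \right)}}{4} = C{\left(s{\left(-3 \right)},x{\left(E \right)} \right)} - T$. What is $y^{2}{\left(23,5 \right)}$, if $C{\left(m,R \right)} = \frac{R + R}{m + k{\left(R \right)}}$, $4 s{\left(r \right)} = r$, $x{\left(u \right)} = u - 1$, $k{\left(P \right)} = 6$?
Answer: $\frac{80656}{441} \approx 182.89$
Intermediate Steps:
$x{\left(u \right)} = -1 + u$
$s{\left(r \right)} = \frac{r}{4}$
$C{\left(m,R \right)} = \frac{2 R}{6 + m}$ ($C{\left(m,R \right)} = \frac{R + R}{m + 6} = \frac{2 R}{6 + m}$)
$y{\left(E,T \right)} = - \frac{32}{21} - 4 T + \frac{32 E}{21}$ ($y{\left(E,T \right)} = 4 \left(\frac{2 \left(-1 + E\right)}{6 + \frac{1}{4} \left(-3\right)} - T\right) = 4 \left(\frac{2 \left(-1 + E\right)}{6 - \frac{3}{4}} - T\right) = 4 \left(\frac{2 \left(-1 + E\right)}{\frac{21}{4}} - T\right) = 4 \left(2 \left(-1 + E\right) \frac{4}{21} - T\right) = 4 \left(\left(- \frac{8}{21} + \frac{8 E}{21}\right) - T\right) = 4 \left(- \frac{8}{21} - T + \frac{8 E}{21}\right) = - \frac{32}{21} - 4 T + \frac{32 E}{21}$)
$y^{2}{\left(23,5 \right)} = \left(- \frac{32}{21} - 20 + \frac{32}{21} \cdot 23\right)^{2} = \left(- \frac{32}{21} - 20 + \frac{736}{21}\right)^{2} = \left(\frac{284}{21}\right)^{2} = \frac{80656}{441}$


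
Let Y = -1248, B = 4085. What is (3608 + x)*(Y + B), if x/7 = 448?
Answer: 19132728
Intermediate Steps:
x = 3136 (x = 7*448 = 3136)
(3608 + x)*(Y + B) = (3608 + 3136)*(-1248 + 4085) = 6744*2837 = 19132728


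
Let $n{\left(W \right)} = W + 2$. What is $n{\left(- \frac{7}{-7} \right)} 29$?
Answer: $87$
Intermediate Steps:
$n{\left(W \right)} = 2 + W$
$n{\left(- \frac{7}{-7} \right)} 29 = \left(2 - \frac{7}{-7}\right) 29 = \left(2 - -1\right) 29 = \left(2 + 1\right) 29 = 3 \cdot 29 = 87$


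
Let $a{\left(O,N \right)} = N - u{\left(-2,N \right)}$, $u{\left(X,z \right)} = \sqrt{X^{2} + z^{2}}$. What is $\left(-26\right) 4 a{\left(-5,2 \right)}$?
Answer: $-208 + 208 \sqrt{2} \approx 86.156$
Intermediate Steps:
$a{\left(O,N \right)} = N - \sqrt{4 + N^{2}}$ ($a{\left(O,N \right)} = N - \sqrt{\left(-2\right)^{2} + N^{2}} = N - \sqrt{4 + N^{2}}$)
$\left(-26\right) 4 a{\left(-5,2 \right)} = \left(-26\right) 4 \left(2 - \sqrt{4 + 2^{2}}\right) = - 104 \left(2 - \sqrt{4 + 4}\right) = - 104 \left(2 - \sqrt{8}\right) = - 104 \left(2 - 2 \sqrt{2}\right) = -208 + 208 \sqrt{2}$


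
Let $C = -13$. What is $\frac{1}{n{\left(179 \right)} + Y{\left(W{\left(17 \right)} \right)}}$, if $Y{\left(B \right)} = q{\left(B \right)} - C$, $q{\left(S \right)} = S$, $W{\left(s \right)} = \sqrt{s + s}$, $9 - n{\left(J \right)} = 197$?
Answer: $- \frac{175}{30591} - \frac{\sqrt{34}}{30591} \approx -0.0059112$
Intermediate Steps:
$n{\left(J \right)} = -188$ ($n{\left(J \right)} = 9 - 197 = -188$)
$W{\left(s \right)} = \sqrt{2} \sqrt{s}$ ($W{\left(s \right)} = \sqrt{2 s} = \sqrt{2} \sqrt{s}$)
$Y{\left(B \right)} = 13 + B$ ($Y{\left(B \right)} = B - -13 = B + 13 = 13 + B$)
$\frac{1}{n{\left(179 \right)} + Y{\left(W{\left(17 \right)} \right)}} = \frac{1}{-188 + \left(13 + \sqrt{2} \sqrt{17}\right)} = \frac{1}{-188 + \left(13 + \sqrt{34}\right)} = \frac{1}{-175 + \sqrt{34}}$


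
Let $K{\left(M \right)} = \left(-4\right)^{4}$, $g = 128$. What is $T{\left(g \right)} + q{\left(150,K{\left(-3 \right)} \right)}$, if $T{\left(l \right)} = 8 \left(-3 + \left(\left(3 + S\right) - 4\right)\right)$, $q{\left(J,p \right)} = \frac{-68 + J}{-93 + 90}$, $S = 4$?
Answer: $- \frac{82}{3} \approx -27.333$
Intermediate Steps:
$K{\left(M \right)} = 256$
$q{\left(J,p \right)} = \frac{68}{3} - \frac{J}{3}$ ($q{\left(J,p \right)} = \frac{-68 + J}{-3} = \left(-68 + J\right) \left(- \frac{1}{3}\right) = \frac{68}{3} - \frac{J}{3}$)
$T{\left(l \right)} = 0$ ($T{\left(l \right)} = 8 \left(-3 + \left(\left(3 + 4\right) - 4\right)\right) = 8 \left(-3 + \left(7 - 4\right)\right) = 8 \left(-3 + 3\right) = 8 \cdot 0 = 0$)
$T{\left(g \right)} + q{\left(150,K{\left(-3 \right)} \right)} = 0 + \left(\frac{68}{3} - 50\right) = 0 - \frac{82}{3} = - \frac{82}{3}$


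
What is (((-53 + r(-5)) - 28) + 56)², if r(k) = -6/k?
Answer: 14161/25 ≈ 566.44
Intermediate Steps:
(((-53 + r(-5)) - 28) + 56)² = (((-53 - 6/(-5)) - 28) + 56)² = (((-53 - 6*(-⅕)) - 28) + 56)² = (((-53 + 6/5) - 28) + 56)² = ((-259/5 - 28) + 56)² = (-399/5 + 56)² = (-119/5)² = 14161/25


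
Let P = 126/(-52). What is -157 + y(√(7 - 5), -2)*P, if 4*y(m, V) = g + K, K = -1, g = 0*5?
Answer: -16265/104 ≈ -156.39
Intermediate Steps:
g = 0
y(m, V) = -¼ (y(m, V) = (0 - 1)/4 = (¼)*(-1) = -¼)
P = -63/26 (P = 126*(-1/52) = -63/26 ≈ -2.4231)
-157 + y(√(7 - 5), -2)*P = -157 - ¼*(-63/26) = -157 + 63/104 = -16265/104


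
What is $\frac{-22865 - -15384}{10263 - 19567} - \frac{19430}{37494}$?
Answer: $\frac{49857947}{174422088} \approx 0.28585$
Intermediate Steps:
$\frac{-22865 - -15384}{10263 - 19567} - \frac{19430}{37494} = \frac{-22865 + 15384}{-9304} - \frac{9715}{18747} = \left(-7481\right) \left(- \frac{1}{9304}\right) - \frac{9715}{18747} = \frac{7481}{9304} - \frac{9715}{18747} = \frac{49857947}{174422088}$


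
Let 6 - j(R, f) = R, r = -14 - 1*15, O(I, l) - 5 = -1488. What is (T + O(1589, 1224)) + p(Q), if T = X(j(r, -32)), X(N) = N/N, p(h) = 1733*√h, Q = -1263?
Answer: -1482 + 1733*I*√1263 ≈ -1482.0 + 61589.0*I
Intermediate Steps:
O(I, l) = -1483 (O(I, l) = 5 - 1488 = -1483)
r = -29 (r = -14 - 15 = -29)
j(R, f) = 6 - R
X(N) = 1
T = 1
(T + O(1589, 1224)) + p(Q) = (1 - 1483) + 1733*√(-1263) = -1482 + 1733*(I*√1263) = -1482 + 1733*I*√1263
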